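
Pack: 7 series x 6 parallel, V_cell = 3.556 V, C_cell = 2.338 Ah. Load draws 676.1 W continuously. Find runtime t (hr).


Step 1: E_pack = Ns * V_cell * Np * C_cell = 7 * 3.556 * 6 * 2.338 = 349.18 Wh
Step 2: t = E_pack / P = 349.18 / 676.1 = 0.5165 hr

0.5165 hr


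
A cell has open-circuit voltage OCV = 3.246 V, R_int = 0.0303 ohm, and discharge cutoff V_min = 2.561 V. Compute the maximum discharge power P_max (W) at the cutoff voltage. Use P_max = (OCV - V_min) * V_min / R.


dV = OCV - V_min = 0.685 V (so I_max = dV / R)
P_max = dV * V_min / R = 0.685 * 2.561 / 0.0303 = 57.90 W

57.90 W


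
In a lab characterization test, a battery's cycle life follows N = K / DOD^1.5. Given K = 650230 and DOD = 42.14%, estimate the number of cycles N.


DOD^1.5 = 273.55
N = K / DOD^1.5 = 650230 / 273.55 = 2377

2377 cycles


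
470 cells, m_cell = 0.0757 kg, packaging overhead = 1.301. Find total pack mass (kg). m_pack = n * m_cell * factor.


Cell mass sum = 470 * 0.0757 = 35.579 kg
With overhead 1.301: m_pack = 35.579 * 1.301 = 46.29 kg

46.29 kg


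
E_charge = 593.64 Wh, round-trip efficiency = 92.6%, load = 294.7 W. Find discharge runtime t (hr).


Step 1: E_discharge = eta/100 * E_charge = 92.6/100 * 593.64 = 549.71 Wh
Step 2: t = E_discharge / P = 549.71 / 294.7 = 1.865 hr

1.865 hr


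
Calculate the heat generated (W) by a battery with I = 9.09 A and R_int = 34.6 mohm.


Convert: R = 34.6 mohm = 0.0346 ohm
Q = I^2 * R = 9.09^2 * 0.0346 = 2.859 W

2.859 W


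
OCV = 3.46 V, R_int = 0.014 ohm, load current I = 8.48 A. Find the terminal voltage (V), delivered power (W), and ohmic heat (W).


Step 1: V_terminal = OCV - I*R = 3.46 - 8.48 * 0.014 = 3.3413 V
Step 2: P_out = V_terminal * I = 3.3413 * 8.48 = 28.33 W
Step 3: Q = I^2 * R = 8.48^2 * 0.014 = 1.007 W

V=3.3413 V, P=28.33 W, Q=1.007 W


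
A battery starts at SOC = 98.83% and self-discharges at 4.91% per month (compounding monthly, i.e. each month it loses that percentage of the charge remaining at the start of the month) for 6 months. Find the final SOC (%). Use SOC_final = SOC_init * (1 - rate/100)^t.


Monthly retention factor = 1 - 4.91/100 = 0.9509
Over 6 months: factor^6 = 0.73928
SOC_final = 98.83 * 0.73928 = 73.06%

73.06%


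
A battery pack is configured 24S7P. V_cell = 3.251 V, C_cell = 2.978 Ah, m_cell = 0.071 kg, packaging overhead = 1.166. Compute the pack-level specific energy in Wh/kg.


Step 1: V_pack = 24 * 3.251 = 78.024 V
Step 2: C_pack = 7 * 2.978 = 20.846 Ah
Step 3: E_pack = V_pack * C_pack = 78.024 * 20.846 = 1626.5 Wh
Step 4: m_pack = 24 * 7 * 0.071 * 1.166 = 13.908 kg
Step 5: ED = E_pack / m_pack = 1626.5 / 13.908 = 116.9 Wh/kg

116.9 Wh/kg


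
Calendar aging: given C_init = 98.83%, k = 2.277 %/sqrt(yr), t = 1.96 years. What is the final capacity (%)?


sqrt(t) = sqrt(1.96) = 1.4
C_final = 98.83 - 2.277 * 1.4 = 95.64%

95.64%


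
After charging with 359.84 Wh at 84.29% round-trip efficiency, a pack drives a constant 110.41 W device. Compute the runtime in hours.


Step 1: E_discharge = eta/100 * E_charge = 84.29/100 * 359.84 = 303.31 Wh
Step 2: t = E_discharge / P = 303.31 / 110.41 = 2.747 hr

2.747 hr


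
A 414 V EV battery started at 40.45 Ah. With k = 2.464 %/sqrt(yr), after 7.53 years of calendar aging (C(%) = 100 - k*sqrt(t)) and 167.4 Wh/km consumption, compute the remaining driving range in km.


Step 1: capacity retention = 100 - 2.464 * sqrt(7.53) = 100 - 2.464 * 2.7441 = 93.239%
Step 2: C_now = 40.45 * 93.239/100 = 37.715 Ah
Step 3: E_pack = V * C_now = 414 * 37.715 = 15614 Wh
Step 4: range = E_pack / consumption = 15614 / 167.4 = 93.27 km

93.27 km


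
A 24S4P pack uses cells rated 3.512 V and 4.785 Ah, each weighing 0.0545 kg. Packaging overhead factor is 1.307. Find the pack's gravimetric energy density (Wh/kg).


Step 1: V_pack = 24 * 3.512 = 84.288 V
Step 2: C_pack = 4 * 4.785 = 19.14 Ah
Step 3: E_pack = V_pack * C_pack = 84.288 * 19.14 = 1613.3 Wh
Step 4: m_pack = 24 * 4 * 0.0545 * 1.307 = 6.8382 kg
Step 5: ED = E_pack / m_pack = 1613.3 / 6.8382 = 235.9 Wh/kg

235.9 Wh/kg


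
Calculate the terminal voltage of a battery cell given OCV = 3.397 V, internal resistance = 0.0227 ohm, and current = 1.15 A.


V = OCV - I*R = 3.397 - 1.15 * 0.0227 = 3.371 V

3.371 V


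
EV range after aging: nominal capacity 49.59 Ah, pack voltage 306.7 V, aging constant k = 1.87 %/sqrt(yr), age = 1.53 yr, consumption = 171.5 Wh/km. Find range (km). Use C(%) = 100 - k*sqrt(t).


Step 1: capacity retention = 100 - 1.87 * sqrt(1.53) = 100 - 1.87 * 1.2369 = 97.687%
Step 2: C_now = 49.59 * 97.687/100 = 48.443 Ah
Step 3: E_pack = V * C_now = 306.7 * 48.443 = 14857 Wh
Step 4: range = E_pack / consumption = 14857 / 171.5 = 86.63 km

86.63 km


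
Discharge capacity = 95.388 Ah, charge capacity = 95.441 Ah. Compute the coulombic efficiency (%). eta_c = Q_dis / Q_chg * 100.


eta_c = Q_dis / Q_chg * 100 = 95.388 / 95.441 * 100 = 99.94%

99.94%


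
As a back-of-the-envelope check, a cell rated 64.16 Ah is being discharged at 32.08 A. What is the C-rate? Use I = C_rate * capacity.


C_rate = I / capacity = 32.08 / 64.16 = 0.5C

0.5C


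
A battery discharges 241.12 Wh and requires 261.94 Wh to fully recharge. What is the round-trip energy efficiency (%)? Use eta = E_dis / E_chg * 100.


Round-trip efficiency = 241.12/261.94 * 100% = 92.05%

92.05%


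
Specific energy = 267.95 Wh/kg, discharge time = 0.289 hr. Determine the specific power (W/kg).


P_specific = E / t = 267.95 / 0.289 = 927.2 W/kg

927.2 W/kg


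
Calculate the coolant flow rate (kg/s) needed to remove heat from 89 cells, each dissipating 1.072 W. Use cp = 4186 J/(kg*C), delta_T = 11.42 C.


Q_total = 89 * 1.072 = 95.408 W
m_dot = Q_total / (cp * dT) = 95.408 / (4186 * 11.42) = 0.001996 kg/s

0.001996 kg/s


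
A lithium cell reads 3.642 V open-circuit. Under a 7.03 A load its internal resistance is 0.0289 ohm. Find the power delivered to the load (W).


Step 1: V_terminal = OCV - I*R = 3.642 - 7.03 * 0.0289 = 3.4388 V
Step 2: P_out = V_terminal * I = 3.4388 * 7.03 = 24.17 W

24.17 W


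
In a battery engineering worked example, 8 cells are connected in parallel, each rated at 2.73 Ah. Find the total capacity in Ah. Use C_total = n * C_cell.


C_total = 8 * 2.73 = 21.84 Ah

21.84 Ah


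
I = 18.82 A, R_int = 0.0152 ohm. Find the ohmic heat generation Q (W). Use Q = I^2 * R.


I^2 = 354.19
Q = 354.19 * 0.0152 = 5.384 W

5.384 W


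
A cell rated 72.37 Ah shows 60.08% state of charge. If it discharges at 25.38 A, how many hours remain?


Step 1: remaining = SOC/100 * C_total = 60.08/100 * 72.37 = 43.48 Ah
Step 2: t = remaining / I = 43.48 / 25.38 = 1.713 hr

1.713 hr


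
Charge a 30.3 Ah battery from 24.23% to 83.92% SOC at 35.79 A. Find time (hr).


Step 1: dSOC = 83.92% - 24.23% = 59.69%
Step 2: delta_Ah = 30.3 * 59.69 / 100 = 18.086 Ah
Step 3: t = 18.086 / 35.79 = 0.5053 hr

0.5053 hr


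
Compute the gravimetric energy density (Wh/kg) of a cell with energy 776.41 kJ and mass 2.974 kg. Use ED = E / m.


Convert: E = 776.41 kJ = 215.67 Wh
ED = E / m = 215.67 / 2.974 = 72.52 Wh/kg

72.52 Wh/kg


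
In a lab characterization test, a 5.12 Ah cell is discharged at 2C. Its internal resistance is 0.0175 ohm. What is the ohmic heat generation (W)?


Step 1: I = C_rate * capacity = 2 * 5.12 = 10.24 A
Step 2: Q = I^2 * R = 10.24^2 * 0.0175 = 104.86 * 0.0175 = 1.835 W

1.835 W


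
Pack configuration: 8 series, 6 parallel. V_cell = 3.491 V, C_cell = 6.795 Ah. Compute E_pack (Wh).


E = Ns * Vcell * Np * Ccell = 8 * 3.491 * 6 * 6.795 = 1139 Wh

1139 Wh


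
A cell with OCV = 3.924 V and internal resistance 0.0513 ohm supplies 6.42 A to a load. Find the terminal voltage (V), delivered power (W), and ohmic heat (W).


Step 1: V_terminal = OCV - I*R = 3.924 - 6.42 * 0.0513 = 3.5947 V
Step 2: P_out = V_terminal * I = 3.5947 * 6.42 = 23.08 W
Step 3: Q = I^2 * R = 6.42^2 * 0.0513 = 2.114 W

V=3.5947 V, P=23.08 W, Q=2.114 W


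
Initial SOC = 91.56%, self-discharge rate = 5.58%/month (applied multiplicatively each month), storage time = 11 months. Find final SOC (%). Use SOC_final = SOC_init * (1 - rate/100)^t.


Monthly retention factor = 1 - 5.58/100 = 0.9442
Over 11 months: factor^11 = 0.53175
SOC_final = 91.56 * 0.53175 = 48.69%

48.69%


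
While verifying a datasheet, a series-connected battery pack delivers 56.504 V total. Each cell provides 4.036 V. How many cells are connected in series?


Rearranging: n = V_pack / V_cell = 56.504 / 4.036 = 14 cells

14


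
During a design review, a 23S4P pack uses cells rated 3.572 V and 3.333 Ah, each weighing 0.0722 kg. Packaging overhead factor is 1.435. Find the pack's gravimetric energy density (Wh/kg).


Step 1: V_pack = 23 * 3.572 = 82.156 V
Step 2: C_pack = 4 * 3.333 = 13.332 Ah
Step 3: E_pack = V_pack * C_pack = 82.156 * 13.332 = 1095.3 Wh
Step 4: m_pack = 23 * 4 * 0.0722 * 1.435 = 9.5318 kg
Step 5: ED = E_pack / m_pack = 1095.3 / 9.5318 = 114.9 Wh/kg

114.9 Wh/kg


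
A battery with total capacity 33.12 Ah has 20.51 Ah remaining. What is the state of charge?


SOC = (remaining / total) * 100 = (20.51 / 33.12) * 100 = 61.93%

61.93%


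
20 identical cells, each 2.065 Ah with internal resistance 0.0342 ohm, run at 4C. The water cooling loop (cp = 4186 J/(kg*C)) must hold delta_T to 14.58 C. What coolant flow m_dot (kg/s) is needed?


Step 1: I = 4 * 2.065 = 8.26 A
Step 2: Q_cell = I^2 * R = 8.26^2 * 0.0342 = 2.3334 W
Step 3: Q_total = 20 * 2.3334 = 46.668 W
Step 4: m_dot = Q_total / (cp * dT) = 46.668 / (4186 * 14.58) = 7.646e-04 kg/s

7.646e-04 kg/s


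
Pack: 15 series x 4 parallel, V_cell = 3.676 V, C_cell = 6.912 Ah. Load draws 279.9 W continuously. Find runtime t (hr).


Step 1: E_pack = Ns * V_cell * Np * C_cell = 15 * 3.676 * 4 * 6.912 = 1524.5 Wh
Step 2: t = E_pack / P = 1524.5 / 279.9 = 5.447 hr

5.447 hr


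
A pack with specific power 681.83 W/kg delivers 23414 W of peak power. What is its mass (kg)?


m = P / SP = 23414 / 681.83 = 34.34 kg

34.34 kg


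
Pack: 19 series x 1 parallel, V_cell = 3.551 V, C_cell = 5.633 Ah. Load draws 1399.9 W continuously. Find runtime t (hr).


Step 1: E_pack = Ns * V_cell * Np * C_cell = 19 * 3.551 * 1 * 5.633 = 380.05 Wh
Step 2: t = E_pack / P = 380.05 / 1399.9 = 0.2715 hr

0.2715 hr


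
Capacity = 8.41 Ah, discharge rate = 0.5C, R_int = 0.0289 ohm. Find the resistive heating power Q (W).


Step 1: I = C_rate * capacity = 0.5 * 8.41 = 4.205 A
Step 2: Q = I^2 * R = 4.205^2 * 0.0289 = 17.682 * 0.0289 = 0.5110 W

0.5110 W


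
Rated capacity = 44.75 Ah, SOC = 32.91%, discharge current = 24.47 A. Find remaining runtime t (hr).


Step 1: remaining = SOC/100 * C_total = 32.91/100 * 44.75 = 14.727 Ah
Step 2: t = remaining / I = 14.727 / 24.47 = 0.6018 hr

0.6018 hr


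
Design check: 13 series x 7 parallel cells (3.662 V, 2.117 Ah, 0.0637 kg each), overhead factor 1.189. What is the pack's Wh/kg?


Step 1: V_pack = 13 * 3.662 = 47.606 V
Step 2: C_pack = 7 * 2.117 = 14.819 Ah
Step 3: E_pack = V_pack * C_pack = 47.606 * 14.819 = 705.47 Wh
Step 4: m_pack = 13 * 7 * 0.0637 * 1.189 = 6.8923 kg
Step 5: ED = E_pack / m_pack = 705.47 / 6.8923 = 102.4 Wh/kg

102.4 Wh/kg


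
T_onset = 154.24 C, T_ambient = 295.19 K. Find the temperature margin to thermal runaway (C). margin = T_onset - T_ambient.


Convert: T_ambient = 295.19 K = 22.04 C
margin = 154.24 - 22.04 = 132.2 C

132.2 C


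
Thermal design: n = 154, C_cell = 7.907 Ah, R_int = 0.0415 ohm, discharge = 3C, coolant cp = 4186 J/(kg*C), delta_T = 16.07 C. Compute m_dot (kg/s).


Step 1: I = 3 * 7.907 = 23.721 A
Step 2: Q_cell = I^2 * R = 23.721^2 * 0.0415 = 23.351 W
Step 3: Q_total = 154 * 23.351 = 3596.1 W
Step 4: m_dot = Q_total / (cp * dT) = 3596.1 / (4186 * 16.07) = 0.05346 kg/s

0.05346 kg/s


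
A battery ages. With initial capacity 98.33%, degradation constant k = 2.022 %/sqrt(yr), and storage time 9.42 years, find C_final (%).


sqrt(t) = sqrt(9.42) = 3.0692
C_final = 98.33 - 2.022 * 3.0692 = 92.12%

92.12%


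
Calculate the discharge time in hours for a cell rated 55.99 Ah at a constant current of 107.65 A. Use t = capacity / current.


t = capacity / current = 55.99 / 107.65 = 0.5201 hr

0.5201 hr


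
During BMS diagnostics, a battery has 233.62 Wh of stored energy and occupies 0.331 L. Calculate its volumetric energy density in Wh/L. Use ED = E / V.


ED = E / V = 233.62 / 0.331 = 705.8 Wh/L

705.8 Wh/L


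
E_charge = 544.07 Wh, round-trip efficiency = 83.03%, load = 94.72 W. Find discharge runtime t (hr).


Step 1: E_discharge = eta/100 * E_charge = 83.03/100 * 544.07 = 451.74 Wh
Step 2: t = E_discharge / P = 451.74 / 94.72 = 4.769 hr

4.769 hr


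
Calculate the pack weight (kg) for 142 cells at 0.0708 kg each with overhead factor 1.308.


Cell mass sum = 142 * 0.0708 = 10.054 kg
With overhead 1.308: m_pack = 10.054 * 1.308 = 13.15 kg

13.15 kg


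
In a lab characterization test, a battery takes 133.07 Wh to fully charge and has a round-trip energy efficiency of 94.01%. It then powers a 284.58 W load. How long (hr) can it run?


Step 1: E_discharge = eta/100 * E_charge = 94.01/100 * 133.07 = 125.1 Wh
Step 2: t = E_discharge / P = 125.1 / 284.58 = 0.4396 hr

0.4396 hr


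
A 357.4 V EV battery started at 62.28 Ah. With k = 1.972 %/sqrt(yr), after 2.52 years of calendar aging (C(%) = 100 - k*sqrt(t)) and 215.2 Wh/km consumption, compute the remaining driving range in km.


Step 1: capacity retention = 100 - 1.972 * sqrt(2.52) = 100 - 1.972 * 1.5875 = 96.869%
Step 2: C_now = 62.28 * 96.869/100 = 60.33 Ah
Step 3: E_pack = V * C_now = 357.4 * 60.33 = 21562 Wh
Step 4: range = E_pack / consumption = 21562 / 215.2 = 100.2 km

100.2 km


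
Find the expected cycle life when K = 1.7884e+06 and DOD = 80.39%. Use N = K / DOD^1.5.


Step 1: DOD^1.5 = 80.39^1.5 = 720.78
Step 2: N = 1.7884e+06 / 720.78 = 2481 cycles

2481 cycles


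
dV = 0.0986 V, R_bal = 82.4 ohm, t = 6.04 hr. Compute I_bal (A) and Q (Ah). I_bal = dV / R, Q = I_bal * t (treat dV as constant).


I_bal = dV / R = 0.0986 / 82.4 = 0.0011966 A
Q = I_bal * t = 0.0011966 * 6.04 = 0.007227 Ah

I=0.0011966 A, Q=0.007227 Ah


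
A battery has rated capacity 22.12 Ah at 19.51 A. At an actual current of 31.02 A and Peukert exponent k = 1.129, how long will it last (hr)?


t_rated = C / I_rated = 22.12 / 19.51 = 1.1338 hr
(I_rated/I)^k = (0.62895)^1.129 = 0.59243
t = t_rated * (I_rated/I)^k = 1.1338 * 0.59243 = 0.6717 hr

0.6717 hr


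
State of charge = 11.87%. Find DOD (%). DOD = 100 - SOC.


Complement of SOC: DOD = 100% - 11.87% = 88.13%

88.13%


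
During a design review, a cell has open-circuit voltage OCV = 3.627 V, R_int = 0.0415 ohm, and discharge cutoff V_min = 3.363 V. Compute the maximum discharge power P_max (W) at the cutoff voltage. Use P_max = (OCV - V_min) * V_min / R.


P_max = (OCV - V_min) * V_min / R = (3.627 - 3.363) * 3.363 / 0.0415 = 0.264 * 3.363 / 0.0415 = 21.39 W

21.39 W


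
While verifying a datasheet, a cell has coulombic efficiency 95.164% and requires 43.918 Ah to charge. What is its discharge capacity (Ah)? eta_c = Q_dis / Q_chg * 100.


Q_dis = eta/100 * Q_chg = 95.164/100 * 43.918 = 41.79 Ah

41.79 Ah


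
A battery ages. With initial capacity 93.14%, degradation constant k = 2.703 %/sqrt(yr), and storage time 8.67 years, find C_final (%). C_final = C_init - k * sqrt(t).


Step 1: sqrt(8.67 yr) = 2.9445
Step 2: drop = 2.703 * 2.9445 = 7.959
Step 3: C_final = 93.14 - 7.959 = 85.18%

85.18%


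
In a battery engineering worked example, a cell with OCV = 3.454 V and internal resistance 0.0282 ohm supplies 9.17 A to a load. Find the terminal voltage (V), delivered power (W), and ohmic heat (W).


Step 1: V_terminal = OCV - I*R = 3.454 - 9.17 * 0.0282 = 3.1954 V
Step 2: P_out = V_terminal * I = 3.1954 * 9.17 = 29.30 W
Step 3: Q = I^2 * R = 9.17^2 * 0.0282 = 2.371 W

V=3.1954 V, P=29.30 W, Q=2.371 W


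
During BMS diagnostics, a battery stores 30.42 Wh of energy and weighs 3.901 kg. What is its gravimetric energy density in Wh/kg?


ED = E / m = 30.42 / 3.901 = 7.798 Wh/kg

7.798 Wh/kg


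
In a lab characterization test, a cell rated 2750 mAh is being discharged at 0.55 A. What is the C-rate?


Convert: capacity = 2750 mAh = 2.75 Ah
C_rate = I / capacity = 0.55 / 2.75 = 0.2C

0.2C


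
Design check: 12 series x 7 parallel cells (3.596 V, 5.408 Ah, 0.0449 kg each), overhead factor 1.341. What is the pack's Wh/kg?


Step 1: V_pack = 12 * 3.596 = 43.152 V
Step 2: C_pack = 7 * 5.408 = 37.856 Ah
Step 3: E_pack = V_pack * C_pack = 43.152 * 37.856 = 1633.6 Wh
Step 4: m_pack = 12 * 7 * 0.0449 * 1.341 = 5.0577 kg
Step 5: ED = E_pack / m_pack = 1633.6 / 5.0577 = 323.0 Wh/kg

323.0 Wh/kg


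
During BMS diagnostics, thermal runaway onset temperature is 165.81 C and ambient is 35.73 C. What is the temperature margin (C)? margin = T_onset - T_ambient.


Safety margin = 165.81 C - 35.73 C = 130.08 C

130.08 C


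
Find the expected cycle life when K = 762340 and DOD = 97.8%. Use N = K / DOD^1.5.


DOD^1.5 = 967.18
N = K / DOD^1.5 = 762340 / 967.18 = 788.2

788.2 cycles


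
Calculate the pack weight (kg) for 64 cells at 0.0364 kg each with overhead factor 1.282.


Cell mass sum = 64 * 0.0364 = 2.3296 kg
With overhead 1.282: m_pack = 2.3296 * 1.282 = 2.987 kg

2.987 kg


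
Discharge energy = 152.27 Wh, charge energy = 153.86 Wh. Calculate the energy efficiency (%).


eta_e = E_dis / E_chg * 100 = 152.27 / 153.86 * 100 = 98.97%

98.97%


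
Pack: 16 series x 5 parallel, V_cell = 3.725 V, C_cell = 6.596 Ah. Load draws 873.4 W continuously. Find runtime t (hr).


Step 1: E_pack = Ns * V_cell * Np * C_cell = 16 * 3.725 * 5 * 6.596 = 1965.6 Wh
Step 2: t = E_pack / P = 1965.6 / 873.4 = 2.251 hr

2.251 hr


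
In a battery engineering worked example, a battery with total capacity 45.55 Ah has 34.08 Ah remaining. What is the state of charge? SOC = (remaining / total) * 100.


SOC% = 34.08 / 45.55 * 100 = 74.82%

74.82%


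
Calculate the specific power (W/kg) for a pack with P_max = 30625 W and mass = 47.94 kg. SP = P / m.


Specific power = 30625 W / 47.94 kg = 638.8 W/kg

638.8 W/kg


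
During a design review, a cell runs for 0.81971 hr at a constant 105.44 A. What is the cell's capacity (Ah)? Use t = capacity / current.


C = I * t = 105.44 * 0.81971 = 86.43 Ah

86.43 Ah


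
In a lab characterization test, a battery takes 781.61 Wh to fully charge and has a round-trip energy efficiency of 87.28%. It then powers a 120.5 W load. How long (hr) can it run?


Step 1: E_discharge = eta/100 * E_charge = 87.28/100 * 781.61 = 682.19 Wh
Step 2: t = E_discharge / P = 682.19 / 120.5 = 5.661 hr

5.661 hr


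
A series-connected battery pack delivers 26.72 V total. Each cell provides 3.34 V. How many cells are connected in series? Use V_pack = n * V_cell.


n = V_pack / V_cell = 26.72 / 3.34 = 8

8


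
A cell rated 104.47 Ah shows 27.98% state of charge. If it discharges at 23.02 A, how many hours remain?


Step 1: remaining = SOC/100 * C_total = 27.98/100 * 104.47 = 29.231 Ah
Step 2: t = remaining / I = 29.231 / 23.02 = 1.270 hr

1.270 hr


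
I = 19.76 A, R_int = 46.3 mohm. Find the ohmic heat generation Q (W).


Convert: R = 46.3 mohm = 0.0463 ohm
I^2 = 390.46
Q = 390.46 * 0.0463 = 18.08 W

18.08 W


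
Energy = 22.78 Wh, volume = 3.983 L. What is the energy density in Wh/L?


Volumetric ED = 22.78 Wh / 3.983 L = 5.719 Wh/L

5.719 Wh/L


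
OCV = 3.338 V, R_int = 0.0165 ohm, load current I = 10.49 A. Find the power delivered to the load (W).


Step 1: V_terminal = OCV - I*R = 3.338 - 10.49 * 0.0165 = 3.1649 V
Step 2: P_out = V_terminal * I = 3.1649 * 10.49 = 33.20 W

33.20 W


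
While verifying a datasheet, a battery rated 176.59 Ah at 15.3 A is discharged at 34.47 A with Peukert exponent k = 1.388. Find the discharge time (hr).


t_rated = C / I_rated = 176.59 / 15.3 = 11.542 hr
(I_rated/I)^k = (0.44386)^1.388 = 0.32388
t = t_rated * (I_rated/I)^k = 11.542 * 0.32388 = 3.738 hr

3.738 hr


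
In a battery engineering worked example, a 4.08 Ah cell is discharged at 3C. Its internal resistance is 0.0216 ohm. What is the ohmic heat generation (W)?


Step 1: I = C_rate * capacity = 3 * 4.08 = 12.24 A
Step 2: Q = I^2 * R = 12.24^2 * 0.0216 = 149.82 * 0.0216 = 3.236 W

3.236 W


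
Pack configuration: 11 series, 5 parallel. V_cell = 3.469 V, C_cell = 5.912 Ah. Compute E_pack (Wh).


V_pack = 11 * 3.469 = 38.159 V
C_pack = 5 * 5.912 = 29.56 Ah
E = V_pack * C_pack = 38.159 * 29.56 = 1128 Wh

1128 Wh


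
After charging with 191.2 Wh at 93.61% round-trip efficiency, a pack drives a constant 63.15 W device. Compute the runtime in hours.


Step 1: E_discharge = eta/100 * E_charge = 93.61/100 * 191.2 = 178.98 Wh
Step 2: t = E_discharge / P = 178.98 / 63.15 = 2.834 hr

2.834 hr


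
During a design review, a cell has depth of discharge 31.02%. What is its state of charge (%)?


SOC = 100 - DOD = 100 - 31.02 = 68.98%

68.98%


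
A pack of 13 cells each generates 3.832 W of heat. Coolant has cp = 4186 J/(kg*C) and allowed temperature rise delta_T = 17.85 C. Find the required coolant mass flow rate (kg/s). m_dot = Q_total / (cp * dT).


Q_total = 13 * 3.832 = 49.816 W
m_dot = Q_total / (cp * dT) = 49.816 / (4186 * 17.85) = 6.667e-04 kg/s

6.667e-04 kg/s


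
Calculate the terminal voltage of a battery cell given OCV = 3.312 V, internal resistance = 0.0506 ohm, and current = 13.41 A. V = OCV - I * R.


V = OCV - I*R = 3.312 - 13.41 * 0.0506 = 2.633 V

2.633 V


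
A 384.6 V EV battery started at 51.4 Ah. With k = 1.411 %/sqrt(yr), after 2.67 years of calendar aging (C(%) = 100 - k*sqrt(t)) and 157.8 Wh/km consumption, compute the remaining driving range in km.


Step 1: capacity retention = 100 - 1.411 * sqrt(2.67) = 100 - 1.411 * 1.634 = 97.694%
Step 2: C_now = 51.4 * 97.694/100 = 50.215 Ah
Step 3: E_pack = V * C_now = 384.6 * 50.215 = 19313 Wh
Step 4: range = E_pack / consumption = 19313 / 157.8 = 122.4 km

122.4 km


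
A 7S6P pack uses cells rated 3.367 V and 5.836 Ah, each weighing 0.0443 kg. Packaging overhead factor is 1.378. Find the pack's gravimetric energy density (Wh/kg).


Step 1: V_pack = 7 * 3.367 = 23.569 V
Step 2: C_pack = 6 * 5.836 = 35.016 Ah
Step 3: E_pack = V_pack * C_pack = 23.569 * 35.016 = 825.29 Wh
Step 4: m_pack = 7 * 6 * 0.0443 * 1.378 = 2.5639 kg
Step 5: ED = E_pack / m_pack = 825.29 / 2.5639 = 321.9 Wh/kg

321.9 Wh/kg


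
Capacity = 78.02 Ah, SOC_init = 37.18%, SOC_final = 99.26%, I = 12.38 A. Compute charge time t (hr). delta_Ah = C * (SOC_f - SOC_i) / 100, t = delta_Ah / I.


Step 1: dSOC = 99.26% - 37.18% = 62.08%
Step 2: delta_Ah = 78.02 * 62.08 / 100 = 48.435 Ah
Step 3: t = 48.435 / 12.38 = 3.912 hr

3.912 hr


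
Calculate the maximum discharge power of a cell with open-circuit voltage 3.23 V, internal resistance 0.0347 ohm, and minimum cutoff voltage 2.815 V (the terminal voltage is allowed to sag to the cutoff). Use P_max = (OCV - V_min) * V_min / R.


dV = OCV - V_min = 0.415 V (so I_max = dV / R)
P_max = dV * V_min / R = 0.415 * 2.815 / 0.0347 = 33.67 W

33.67 W


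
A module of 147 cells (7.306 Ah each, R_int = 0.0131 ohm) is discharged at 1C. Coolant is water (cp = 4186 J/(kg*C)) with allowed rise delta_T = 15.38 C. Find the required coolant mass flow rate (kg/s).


Step 1: I = 1 * 7.306 = 7.306 A
Step 2: Q_cell = I^2 * R = 7.306^2 * 0.0131 = 0.69925 W
Step 3: Q_total = 147 * 0.69925 = 102.79 W
Step 4: m_dot = Q_total / (cp * dT) = 102.79 / (4186 * 15.38) = 0.001597 kg/s

0.001597 kg/s


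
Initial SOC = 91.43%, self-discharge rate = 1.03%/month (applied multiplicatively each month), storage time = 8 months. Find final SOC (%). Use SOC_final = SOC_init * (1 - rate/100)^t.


Monthly retention factor = 1 - 1.03/100 = 0.9897
Over 8 months: factor^8 = 0.92051
SOC_final = 91.43 * 0.92051 = 84.16%

84.16%


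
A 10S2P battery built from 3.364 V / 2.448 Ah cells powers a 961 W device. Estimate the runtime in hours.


Step 1: E_pack = Ns * V_cell * Np * C_cell = 10 * 3.364 * 2 * 2.448 = 164.7 Wh
Step 2: t = E_pack / P = 164.7 / 961 = 0.1714 hr

0.1714 hr


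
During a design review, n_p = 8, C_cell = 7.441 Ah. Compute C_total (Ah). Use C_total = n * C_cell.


Parallel capacities add: 8 * 7.441 Ah = 59.528 Ah

59.528 Ah


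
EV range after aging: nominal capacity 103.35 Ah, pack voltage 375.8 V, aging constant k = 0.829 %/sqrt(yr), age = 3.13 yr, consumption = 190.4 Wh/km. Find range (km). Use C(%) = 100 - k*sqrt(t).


Step 1: capacity retention = 100 - 0.829 * sqrt(3.13) = 100 - 0.829 * 1.7692 = 98.533%
Step 2: C_now = 103.35 * 98.533/100 = 101.83 Ah
Step 3: E_pack = V * C_now = 375.8 * 101.83 = 38268 Wh
Step 4: range = E_pack / consumption = 38268 / 190.4 = 201.0 km

201.0 km


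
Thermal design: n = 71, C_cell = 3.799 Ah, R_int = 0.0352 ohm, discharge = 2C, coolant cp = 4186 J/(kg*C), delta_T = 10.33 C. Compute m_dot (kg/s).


Step 1: I = 2 * 3.799 = 7.598 A
Step 2: Q_cell = I^2 * R = 7.598^2 * 0.0352 = 2.0321 W
Step 3: Q_total = 71 * 2.0321 = 144.28 W
Step 4: m_dot = Q_total / (cp * dT) = 144.28 / (4186 * 10.33) = 0.003337 kg/s

0.003337 kg/s


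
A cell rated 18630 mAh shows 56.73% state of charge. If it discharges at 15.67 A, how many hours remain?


Convert: C_total = 18630 mAh = 18.63 Ah
Step 1: remaining = SOC/100 * C_total = 56.73/100 * 18.63 = 10.569 Ah
Step 2: t = remaining / I = 10.569 / 15.67 = 0.6745 hr

0.6745 hr


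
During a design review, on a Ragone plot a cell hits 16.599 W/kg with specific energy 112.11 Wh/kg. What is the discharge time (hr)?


t = E / P = 112.11 / 16.599 = 6.754 hr

6.754 hr


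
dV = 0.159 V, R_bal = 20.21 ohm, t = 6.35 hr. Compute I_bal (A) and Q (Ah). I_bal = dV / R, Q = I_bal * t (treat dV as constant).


First, Ohm's law: I_bal = 0.159 V / 20.21 ohm = 0.0078674 A
Then Q = I * t = 0.0078674 A * 6.35 hr = 0.04996 Ah

I=0.0078674 A, Q=0.04996 Ah


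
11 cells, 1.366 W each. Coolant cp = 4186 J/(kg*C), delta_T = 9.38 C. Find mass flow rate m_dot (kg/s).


Q_total = 11 * 1.366 = 15.026 W
m_dot = Q_total / (cp * dT) = 15.026 / (4186 * 9.38) = 3.827e-04 kg/s

3.827e-04 kg/s


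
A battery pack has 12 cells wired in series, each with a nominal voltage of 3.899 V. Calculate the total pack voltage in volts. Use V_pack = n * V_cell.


With 12 cells in series at 3.899 V each, V_pack = 46.788 V

46.788 V


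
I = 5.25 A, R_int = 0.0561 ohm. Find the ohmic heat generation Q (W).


Q = I^2 * R = 5.25^2 * 0.0561 = 1.546 W

1.546 W


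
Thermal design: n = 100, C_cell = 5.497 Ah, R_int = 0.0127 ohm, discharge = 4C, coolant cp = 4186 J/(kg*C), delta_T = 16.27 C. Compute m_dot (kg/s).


Step 1: I = 4 * 5.497 = 21.988 A
Step 2: Q_cell = I^2 * R = 21.988^2 * 0.0127 = 6.1401 W
Step 3: Q_total = 100 * 6.1401 = 614.01 W
Step 4: m_dot = Q_total / (cp * dT) = 614.01 / (4186 * 16.27) = 0.009015 kg/s

0.009015 kg/s


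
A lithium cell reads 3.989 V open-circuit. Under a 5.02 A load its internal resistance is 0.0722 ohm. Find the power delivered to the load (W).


Step 1: V_terminal = OCV - I*R = 3.989 - 5.02 * 0.0722 = 3.6266 V
Step 2: P_out = V_terminal * I = 3.6266 * 5.02 = 18.21 W

18.21 W


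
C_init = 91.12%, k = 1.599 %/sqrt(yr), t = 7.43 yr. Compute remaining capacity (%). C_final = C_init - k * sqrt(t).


Step 1: sqrt(7.43 yr) = 2.7258
Step 2: drop = 1.599 * 2.7258 = 4.3586
Step 3: C_final = 91.12 - 4.3586 = 86.76%

86.76%


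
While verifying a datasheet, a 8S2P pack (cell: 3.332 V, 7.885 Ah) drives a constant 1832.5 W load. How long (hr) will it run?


Step 1: E_pack = Ns * V_cell * Np * C_cell = 8 * 3.332 * 2 * 7.885 = 420.37 Wh
Step 2: t = E_pack / P = 420.37 / 1832.5 = 0.2294 hr

0.2294 hr


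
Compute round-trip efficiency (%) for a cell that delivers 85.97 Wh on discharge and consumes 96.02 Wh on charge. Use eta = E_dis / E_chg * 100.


Round-trip efficiency = 85.97/96.02 * 100% = 89.53%

89.53%


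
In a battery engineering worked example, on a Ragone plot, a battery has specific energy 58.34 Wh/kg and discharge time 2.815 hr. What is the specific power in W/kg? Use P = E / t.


P_specific = E / t = 58.34 / 2.815 = 20.72 W/kg

20.72 W/kg


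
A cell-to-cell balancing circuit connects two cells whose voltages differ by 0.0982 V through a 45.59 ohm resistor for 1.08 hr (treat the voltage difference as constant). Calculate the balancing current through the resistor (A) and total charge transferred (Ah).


I_bal = dV / R = 0.0982 / 45.59 = 0.002154 A
Q = I_bal * t = 0.002154 * 1.08 = 0.002326 Ah

I=0.002154 A, Q=0.002326 Ah


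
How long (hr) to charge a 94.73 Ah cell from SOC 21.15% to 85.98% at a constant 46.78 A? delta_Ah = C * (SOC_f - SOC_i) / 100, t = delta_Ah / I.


delta_Ah = 94.73 * (85.98 - 21.15) / 100 = 61.413 Ah
t = delta_Ah / I = 61.413 / 46.78 = 1.313 hr

1.313 hr


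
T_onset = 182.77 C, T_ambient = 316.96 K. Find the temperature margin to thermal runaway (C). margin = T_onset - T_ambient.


Convert: T_ambient = 316.96 K = 43.81 C
margin = 182.77 - 43.81 = 138.96 C

138.96 C


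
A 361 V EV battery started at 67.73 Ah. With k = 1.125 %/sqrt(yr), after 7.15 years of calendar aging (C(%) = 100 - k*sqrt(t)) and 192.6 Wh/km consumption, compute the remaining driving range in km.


Step 1: capacity retention = 100 - 1.125 * sqrt(7.15) = 100 - 1.125 * 2.6739 = 96.992%
Step 2: C_now = 67.73 * 96.992/100 = 65.693 Ah
Step 3: E_pack = V * C_now = 361 * 65.693 = 23715 Wh
Step 4: range = E_pack / consumption = 23715 / 192.6 = 123.1 km

123.1 km


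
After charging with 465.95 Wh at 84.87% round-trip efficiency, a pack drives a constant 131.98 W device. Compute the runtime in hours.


Step 1: E_discharge = eta/100 * E_charge = 84.87/100 * 465.95 = 395.45 Wh
Step 2: t = E_discharge / P = 395.45 / 131.98 = 2.996 hr

2.996 hr


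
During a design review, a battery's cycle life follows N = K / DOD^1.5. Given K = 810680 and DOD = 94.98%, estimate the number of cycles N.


DOD^1.5 = 925.65
N = K / DOD^1.5 = 810680 / 925.65 = 875.8

875.8 cycles


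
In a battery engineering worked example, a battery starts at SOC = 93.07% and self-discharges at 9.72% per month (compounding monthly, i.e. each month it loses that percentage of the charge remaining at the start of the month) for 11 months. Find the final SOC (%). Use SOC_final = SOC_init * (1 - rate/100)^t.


decay = (1 - 9.72/100)^11 = 0.32472
SOC_final = 93.07 * 0.32472 = 30.22%

30.22%


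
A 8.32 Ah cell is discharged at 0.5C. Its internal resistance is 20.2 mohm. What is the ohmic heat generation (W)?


Convert: R = 20.2 mohm = 0.0202 ohm
Step 1: I = C_rate * capacity = 0.5 * 8.32 = 4.16 A
Step 2: Q = I^2 * R = 4.16^2 * 0.0202 = 17.306 * 0.0202 = 0.3496 W

0.3496 W


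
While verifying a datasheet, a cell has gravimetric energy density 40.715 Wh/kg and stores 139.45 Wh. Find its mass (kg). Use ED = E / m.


m = E / ED = 139.45 / 40.715 = 3.425 kg

3.425 kg


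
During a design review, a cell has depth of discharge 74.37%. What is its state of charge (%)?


SOC = 100 - DOD = 100 - 74.37 = 25.63%

25.63%


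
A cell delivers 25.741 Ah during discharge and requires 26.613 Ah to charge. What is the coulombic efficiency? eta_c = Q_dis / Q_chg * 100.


Coulombic efficiency = 25.741/26.613 * 100% = 96.72%

96.72%


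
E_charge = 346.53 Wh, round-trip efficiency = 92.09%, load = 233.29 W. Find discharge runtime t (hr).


Step 1: E_discharge = eta/100 * E_charge = 92.09/100 * 346.53 = 319.12 Wh
Step 2: t = E_discharge / P = 319.12 / 233.29 = 1.368 hr

1.368 hr


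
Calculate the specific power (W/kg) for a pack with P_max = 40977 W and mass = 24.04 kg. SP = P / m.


Specific power = 40977 W / 24.04 kg = 1705 W/kg

1705 W/kg


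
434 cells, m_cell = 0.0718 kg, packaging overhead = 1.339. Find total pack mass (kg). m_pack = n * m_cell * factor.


Cell mass sum = 434 * 0.0718 = 31.161 kg
With overhead 1.339: m_pack = 31.161 * 1.339 = 41.72 kg

41.72 kg


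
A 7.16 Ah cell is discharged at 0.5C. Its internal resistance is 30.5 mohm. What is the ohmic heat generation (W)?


Convert: R = 30.5 mohm = 0.0305 ohm
Step 1: I = C_rate * capacity = 0.5 * 7.16 = 3.58 A
Step 2: Q = I^2 * R = 3.58^2 * 0.0305 = 12.816 * 0.0305 = 0.3909 W

0.3909 W


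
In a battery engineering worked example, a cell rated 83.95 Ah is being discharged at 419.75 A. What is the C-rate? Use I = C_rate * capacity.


C_rate = I / capacity = 419.75 / 83.95 = 5C

5C


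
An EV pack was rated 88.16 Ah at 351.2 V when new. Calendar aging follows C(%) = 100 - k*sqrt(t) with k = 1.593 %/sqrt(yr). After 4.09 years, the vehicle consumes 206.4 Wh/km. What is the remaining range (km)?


Step 1: capacity retention = 100 - 1.593 * sqrt(4.09) = 100 - 1.593 * 2.0224 = 96.778%
Step 2: C_now = 88.16 * 96.778/100 = 85.319 Ah
Step 3: E_pack = V * C_now = 351.2 * 85.319 = 29964 Wh
Step 4: range = E_pack / consumption = 29964 / 206.4 = 145.2 km

145.2 km


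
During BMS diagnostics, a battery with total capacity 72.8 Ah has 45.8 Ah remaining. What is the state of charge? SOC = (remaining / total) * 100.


SOC = (remaining / total) * 100 = (45.8 / 72.8) * 100 = 62.91%

62.91%


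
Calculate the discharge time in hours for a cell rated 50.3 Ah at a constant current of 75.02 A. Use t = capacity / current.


Runtime = 50.3 Ah / 75.02 A = 0.6705 hr

0.6705 hr


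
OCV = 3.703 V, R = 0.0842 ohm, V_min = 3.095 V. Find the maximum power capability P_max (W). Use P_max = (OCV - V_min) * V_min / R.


P_max = (OCV - V_min) * V_min / R = (3.703 - 3.095) * 3.095 / 0.0842 = 0.608 * 3.095 / 0.0842 = 22.35 W

22.35 W


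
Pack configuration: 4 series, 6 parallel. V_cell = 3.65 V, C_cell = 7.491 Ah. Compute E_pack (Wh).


V_pack = 4 * 3.65 = 14.6 V
C_pack = 6 * 7.491 = 44.946 Ah
E = V_pack * C_pack = 14.6 * 44.946 = 656.2 Wh

656.2 Wh


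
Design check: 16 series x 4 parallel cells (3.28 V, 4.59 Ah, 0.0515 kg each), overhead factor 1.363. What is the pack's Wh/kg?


Step 1: V_pack = 16 * 3.28 = 52.48 V
Step 2: C_pack = 4 * 4.59 = 18.36 Ah
Step 3: E_pack = V_pack * C_pack = 52.48 * 18.36 = 963.53 Wh
Step 4: m_pack = 16 * 4 * 0.0515 * 1.363 = 4.4924 kg
Step 5: ED = E_pack / m_pack = 963.53 / 4.4924 = 214.5 Wh/kg

214.5 Wh/kg


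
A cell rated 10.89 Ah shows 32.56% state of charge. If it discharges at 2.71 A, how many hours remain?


Step 1: remaining = SOC/100 * C_total = 32.56/100 * 10.89 = 3.5458 Ah
Step 2: t = remaining / I = 3.5458 / 2.71 = 1.308 hr

1.308 hr


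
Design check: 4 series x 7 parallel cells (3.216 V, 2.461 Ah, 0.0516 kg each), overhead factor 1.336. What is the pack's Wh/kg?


Step 1: V_pack = 4 * 3.216 = 12.864 V
Step 2: C_pack = 7 * 2.461 = 17.227 Ah
Step 3: E_pack = V_pack * C_pack = 12.864 * 17.227 = 221.61 Wh
Step 4: m_pack = 4 * 7 * 0.0516 * 1.336 = 1.9303 kg
Step 5: ED = E_pack / m_pack = 221.61 / 1.9303 = 114.8 Wh/kg

114.8 Wh/kg


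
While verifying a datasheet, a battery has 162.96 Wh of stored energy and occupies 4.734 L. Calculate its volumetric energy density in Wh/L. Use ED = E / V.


ED = E / V = 162.96 / 4.734 = 34.42 Wh/L

34.42 Wh/L


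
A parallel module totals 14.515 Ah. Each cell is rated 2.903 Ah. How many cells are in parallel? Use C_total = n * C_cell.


n = C_total / C_cell = 14.515 / 2.903 = 5

5


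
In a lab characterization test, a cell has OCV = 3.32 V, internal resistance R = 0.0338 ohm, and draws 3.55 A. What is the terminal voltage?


V = OCV - I*R = 3.32 - 3.55 * 0.0338 = 3.200 V

3.200 V


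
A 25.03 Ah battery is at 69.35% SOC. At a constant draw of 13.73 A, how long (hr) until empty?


Step 1: remaining = SOC/100 * C_total = 69.35/100 * 25.03 = 17.358 Ah
Step 2: t = remaining / I = 17.358 / 13.73 = 1.264 hr

1.264 hr


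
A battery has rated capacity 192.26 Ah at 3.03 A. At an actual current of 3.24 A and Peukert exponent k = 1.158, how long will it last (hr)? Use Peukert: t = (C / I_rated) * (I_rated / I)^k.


Step 1: t_rated = C / I_rated = 192.26 / 3.03 = 63.452 hr
Step 2: ratio = 3.03 / 3.24 = 0.93519
Step 3: ratio^k = 0.93519^1.158 = 0.92534
Step 4: t = t_rated * ratio^k = 63.452 * 0.92534 = 58.71 hr

58.71 hr


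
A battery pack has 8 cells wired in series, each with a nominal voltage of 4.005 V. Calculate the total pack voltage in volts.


With 8 cells in series at 4.005 V each, V_pack = 32.04 V

32.04 V


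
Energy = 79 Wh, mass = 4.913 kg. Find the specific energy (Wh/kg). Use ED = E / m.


Specific energy = 79 Wh / 4.913 kg = 16.08 Wh/kg

16.08 Wh/kg


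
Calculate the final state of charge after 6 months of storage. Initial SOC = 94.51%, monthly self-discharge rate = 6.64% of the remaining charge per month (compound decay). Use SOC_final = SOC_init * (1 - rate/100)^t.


decay = (1 - 6.64/100)^6 = 0.66216
SOC_final = 94.51 * 0.66216 = 62.58%

62.58%


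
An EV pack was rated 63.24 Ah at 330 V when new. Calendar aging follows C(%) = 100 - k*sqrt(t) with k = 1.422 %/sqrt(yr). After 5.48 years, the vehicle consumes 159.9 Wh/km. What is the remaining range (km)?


Step 1: capacity retention = 100 - 1.422 * sqrt(5.48) = 100 - 1.422 * 2.3409 = 96.671%
Step 2: C_now = 63.24 * 96.671/100 = 61.135 Ah
Step 3: E_pack = V * C_now = 330 * 61.135 = 20175 Wh
Step 4: range = E_pack / consumption = 20175 / 159.9 = 126.2 km

126.2 km


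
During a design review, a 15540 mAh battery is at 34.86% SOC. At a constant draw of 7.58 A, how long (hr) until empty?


Convert: C_total = 15540 mAh = 15.54 Ah
Step 1: remaining = SOC/100 * C_total = 34.86/100 * 15.54 = 5.4172 Ah
Step 2: t = remaining / I = 5.4172 / 7.58 = 0.7147 hr

0.7147 hr


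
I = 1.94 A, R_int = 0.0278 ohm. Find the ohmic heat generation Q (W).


I^2 = 3.7636
Q = 3.7636 * 0.0278 = 0.1046 W

0.1046 W


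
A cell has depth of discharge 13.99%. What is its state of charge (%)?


SOC = 100 - DOD = 100 - 13.99 = 86.01%

86.01%


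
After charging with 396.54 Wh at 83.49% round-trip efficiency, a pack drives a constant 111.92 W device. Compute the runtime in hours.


Step 1: E_discharge = eta/100 * E_charge = 83.49/100 * 396.54 = 331.07 Wh
Step 2: t = E_discharge / P = 331.07 / 111.92 = 2.958 hr

2.958 hr


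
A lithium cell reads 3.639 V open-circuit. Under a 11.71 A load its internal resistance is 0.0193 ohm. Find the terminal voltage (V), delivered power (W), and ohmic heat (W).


Step 1: V_terminal = OCV - I*R = 3.639 - 11.71 * 0.0193 = 3.413 V
Step 2: P_out = V_terminal * I = 3.413 * 11.71 = 39.97 W
Step 3: Q = I^2 * R = 11.71^2 * 0.0193 = 2.646 W

V=3.413 V, P=39.97 W, Q=2.646 W


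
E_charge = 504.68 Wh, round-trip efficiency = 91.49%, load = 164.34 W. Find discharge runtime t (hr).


Step 1: E_discharge = eta/100 * E_charge = 91.49/100 * 504.68 = 461.73 Wh
Step 2: t = E_discharge / P = 461.73 / 164.34 = 2.810 hr

2.810 hr


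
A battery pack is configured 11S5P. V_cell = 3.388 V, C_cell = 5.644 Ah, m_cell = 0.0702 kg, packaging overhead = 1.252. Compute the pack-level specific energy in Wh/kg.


Step 1: V_pack = 11 * 3.388 = 37.268 V
Step 2: C_pack = 5 * 5.644 = 28.22 Ah
Step 3: E_pack = V_pack * C_pack = 37.268 * 28.22 = 1051.7 Wh
Step 4: m_pack = 11 * 5 * 0.0702 * 1.252 = 4.834 kg
Step 5: ED = E_pack / m_pack = 1051.7 / 4.834 = 217.6 Wh/kg

217.6 Wh/kg


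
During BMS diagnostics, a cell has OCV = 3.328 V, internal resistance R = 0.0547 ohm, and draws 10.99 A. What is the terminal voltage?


IR drop = 10.99 * 0.0547 = 0.60115 V
V = 3.328 - 0.60115 = 2.727 V

2.727 V


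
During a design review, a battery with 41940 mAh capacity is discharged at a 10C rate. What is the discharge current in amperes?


Convert: capacity = 41940 mAh = 41.94 Ah
I = C_rate * capacity = 10 * 41.94 = 419.4 A

419.4 A
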